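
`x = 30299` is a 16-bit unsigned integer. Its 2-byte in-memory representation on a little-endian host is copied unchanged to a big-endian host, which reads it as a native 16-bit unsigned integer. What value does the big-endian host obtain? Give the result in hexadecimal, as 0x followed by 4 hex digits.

30299 in 16-bit hexadecimal is 0x765B.
Stored little-endian, the bytes at ascending addresses are 5B 76.
Read back as big-endian, the last byte is least significant, giving 0x5B76.

0x5B76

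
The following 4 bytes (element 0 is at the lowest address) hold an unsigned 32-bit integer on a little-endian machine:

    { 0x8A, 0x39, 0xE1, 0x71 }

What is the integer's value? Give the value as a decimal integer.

1910585738

In little-endian order the low byte comes first in memory.
Reassemble most-significant byte first: 71 E1 39 8A → 0x71E1398A.
0x71E1398A = 1910585738.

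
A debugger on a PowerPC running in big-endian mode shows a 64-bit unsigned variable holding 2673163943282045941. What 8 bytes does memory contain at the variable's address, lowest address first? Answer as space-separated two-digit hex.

2673163943282045941 in hexadecimal, padded to 64 bits, is 0x2518FC7181B573F5.
Split into bytes (most-significant first): 25 18 FC 71 81 B5 73 F5.
Big-endian stores the most-significant byte at the lowest address.
So the memory order matches the most-significant-first order: 25 18 FC 71 81 B5 73 F5.

25 18 FC 71 81 B5 73 F5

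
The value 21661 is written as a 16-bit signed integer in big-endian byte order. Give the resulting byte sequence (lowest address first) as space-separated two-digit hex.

21661 in hexadecimal, padded to 16 bits, is 0x549D.
Split into bytes (most-significant first): 54 9D.
Big-endian: lowest address holds the most-significant byte.
So the memory order matches the most-significant-first order: 54 9D.

54 9D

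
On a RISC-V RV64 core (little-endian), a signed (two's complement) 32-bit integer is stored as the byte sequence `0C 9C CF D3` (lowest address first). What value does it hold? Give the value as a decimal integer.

In little-endian order the low byte comes first in memory.
Reassemble most-significant byte first: D3 CF 9C 0C → 0xD3CF9C0C.
Top bit is set, so as a signed 32-bit value this is 0xD3CF9C0C − 2^32 = -741368820.

-741368820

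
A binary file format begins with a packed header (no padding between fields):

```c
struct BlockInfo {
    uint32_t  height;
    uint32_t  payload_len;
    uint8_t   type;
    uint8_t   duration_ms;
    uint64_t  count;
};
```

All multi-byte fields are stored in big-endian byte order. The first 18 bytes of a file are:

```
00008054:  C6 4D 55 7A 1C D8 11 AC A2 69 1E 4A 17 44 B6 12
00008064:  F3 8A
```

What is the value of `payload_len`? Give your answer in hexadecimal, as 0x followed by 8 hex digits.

0x1CD811AC

`payload_len` follows `height` (4 bytes), so it starts at byte offset 4 and occupies 4 bytes.
Bytes at offsets 4..7: 1C D8 11 AC.
Big-endian stores the most-significant byte at the lowest address.
The bytes are already most-significant first: 0x1CD811AC.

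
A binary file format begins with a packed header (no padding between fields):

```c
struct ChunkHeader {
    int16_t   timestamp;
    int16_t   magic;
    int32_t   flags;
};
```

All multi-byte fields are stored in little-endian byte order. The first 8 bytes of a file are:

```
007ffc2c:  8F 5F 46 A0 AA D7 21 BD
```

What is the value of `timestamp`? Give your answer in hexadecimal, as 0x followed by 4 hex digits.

`timestamp` is the first field, at byte offset 0, occupying 2 bytes.
Bytes at offsets 0..1: 8F 5F.
In little-endian order the low byte comes first in memory.
Reassemble most-significant byte first: 5F 8F → 0x5F8F.

0x5F8F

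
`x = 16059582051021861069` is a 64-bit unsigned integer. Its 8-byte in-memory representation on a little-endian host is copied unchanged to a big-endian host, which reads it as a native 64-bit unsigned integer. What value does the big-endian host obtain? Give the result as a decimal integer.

14821458252358279134

16059582051021861069 in 64-bit hexadecimal is 0xDEDF18C9C065B0CD.
Stored little-endian, the bytes at ascending addresses are CD B0 65 C0 C9 18 DF DE.
Read back as big-endian, the last byte is least significant, giving 0xCDB065C0C918DFDE.
0xCDB065C0C918DFDE = 14821458252358279134.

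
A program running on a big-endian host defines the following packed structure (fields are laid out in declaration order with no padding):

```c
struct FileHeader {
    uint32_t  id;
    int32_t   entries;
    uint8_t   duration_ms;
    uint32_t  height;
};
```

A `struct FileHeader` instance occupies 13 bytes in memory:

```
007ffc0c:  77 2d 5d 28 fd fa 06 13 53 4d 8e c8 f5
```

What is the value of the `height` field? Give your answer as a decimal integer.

`height` follows `id` (4 B), `entries` (4 B), `duration_ms` (1 B), so it starts at offset 4 + 4 + 1 = 9 and occupies 4 bytes.
Bytes at offsets 9..12: 4D 8E C8 F5.
In big-endian order the high byte comes first in memory.
The bytes are already most-significant first: 0x4D8EC8F5.
0x4D8EC8F5 = 1301203189.

1301203189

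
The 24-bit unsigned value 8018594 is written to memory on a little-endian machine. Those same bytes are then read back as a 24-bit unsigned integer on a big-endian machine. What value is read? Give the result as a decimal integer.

10639994

8018594 in 24-bit hexadecimal is 0x7A5AA2.
Stored little-endian, the bytes at ascending addresses are A2 5A 7A.
Read back as big-endian, the last byte is least significant, giving 0xA25A7A.
0xA25A7A = 10639994.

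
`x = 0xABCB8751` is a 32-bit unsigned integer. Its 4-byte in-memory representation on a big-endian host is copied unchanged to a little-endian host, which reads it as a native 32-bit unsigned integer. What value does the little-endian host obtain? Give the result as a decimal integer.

1367853995

Stored big-endian, the bytes at ascending addresses are AB CB 87 51.
Read back as little-endian, the first byte is least significant, giving 0x5187CBAB.
0x5187CBAB = 1367853995.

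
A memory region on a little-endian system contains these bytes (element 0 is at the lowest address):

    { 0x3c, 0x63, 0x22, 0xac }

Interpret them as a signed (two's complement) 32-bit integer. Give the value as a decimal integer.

-1407032516

In little-endian order the low byte comes first in memory.
Reassemble most-significant byte first: AC 22 63 3C → 0xAC22633C.
Top bit is set, so as a signed 32-bit value this is 0xAC22633C − 2^32 = -1407032516.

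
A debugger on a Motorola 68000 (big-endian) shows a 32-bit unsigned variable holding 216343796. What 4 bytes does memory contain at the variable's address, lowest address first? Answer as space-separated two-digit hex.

0C E5 24 F4

216343796 in hexadecimal, padded to 32 bits, is 0x0CE524F4.
Split into bytes (most-significant first): 0C E5 24 F4.
Big-endian stores the most-significant byte at the lowest address.
So the memory order matches the most-significant-first order: 0C E5 24 F4.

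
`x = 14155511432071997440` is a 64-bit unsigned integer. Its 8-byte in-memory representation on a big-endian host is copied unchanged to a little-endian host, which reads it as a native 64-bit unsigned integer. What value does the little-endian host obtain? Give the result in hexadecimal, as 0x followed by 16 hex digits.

0x00E8A1FAA57A72C4

14155511432071997440 in 64-bit hexadecimal is 0xC4727AA5FAA1E800.
Stored big-endian, the bytes at ascending addresses are C4 72 7A A5 FA A1 E8 00.
Read back as little-endian, the first byte is least significant, giving 0x00E8A1FAA57A72C4.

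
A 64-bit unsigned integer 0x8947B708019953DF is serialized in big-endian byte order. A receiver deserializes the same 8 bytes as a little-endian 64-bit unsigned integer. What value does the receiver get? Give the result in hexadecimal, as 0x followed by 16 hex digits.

0xDF53990108B74789

Stored big-endian, the bytes at ascending addresses are 89 47 B7 08 01 99 53 DF.
Read back as little-endian, the first byte is least significant, giving 0xDF53990108B74789.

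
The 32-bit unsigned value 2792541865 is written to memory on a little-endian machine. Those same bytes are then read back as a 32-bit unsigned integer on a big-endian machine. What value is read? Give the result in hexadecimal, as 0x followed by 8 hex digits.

2792541865 in 32-bit hexadecimal is 0xA672CEA9.
Stored little-endian, the bytes at ascending addresses are A9 CE 72 A6.
Read back as big-endian, the last byte is least significant, giving 0xA9CE72A6.

0xA9CE72A6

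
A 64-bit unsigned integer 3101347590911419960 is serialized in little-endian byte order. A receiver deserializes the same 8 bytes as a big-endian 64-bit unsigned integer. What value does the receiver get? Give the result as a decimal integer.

3101347590911419960 in 64-bit hexadecimal is 0x2B0A3333C949E638.
Stored little-endian, the bytes at ascending addresses are 38 E6 49 C9 33 33 0A 2B.
Read back as big-endian, the last byte is least significant, giving 0x38E649C933330A2B.
0x38E649C933330A2B = 4100045639263652395.

4100045639263652395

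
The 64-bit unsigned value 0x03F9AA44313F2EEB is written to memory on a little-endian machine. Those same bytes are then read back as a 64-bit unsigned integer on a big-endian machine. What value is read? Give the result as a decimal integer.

16946551928679758083

Stored little-endian, the bytes at ascending addresses are EB 2E 3F 31 44 AA F9 03.
Read back as big-endian, the last byte is least significant, giving 0xEB2E3F3144AAF903.
0xEB2E3F3144AAF903 = 16946551928679758083.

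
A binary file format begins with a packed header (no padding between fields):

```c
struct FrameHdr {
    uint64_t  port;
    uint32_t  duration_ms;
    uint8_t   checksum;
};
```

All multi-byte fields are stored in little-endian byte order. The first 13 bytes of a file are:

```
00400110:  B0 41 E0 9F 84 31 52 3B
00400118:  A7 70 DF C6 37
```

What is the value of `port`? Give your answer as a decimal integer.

`port` is the first field, at byte offset 0, occupying 8 bytes.
Bytes at offsets 0..7: B0 41 E0 9F 84 31 52 3B.
Little-endian stores the least-significant byte at the lowest address.
Reassemble most-significant byte first: 3B 52 31 84 9F E0 41 B0 → 0x3B5231849FE041B0.
0x3B5231849FE041B0 = 4274533442015740336.

4274533442015740336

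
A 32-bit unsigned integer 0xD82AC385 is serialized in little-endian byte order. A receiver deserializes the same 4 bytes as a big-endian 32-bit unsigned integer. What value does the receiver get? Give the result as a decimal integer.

Stored little-endian, the bytes at ascending addresses are 85 C3 2A D8.
Read back as big-endian, the last byte is least significant, giving 0x85C32AD8.
0x85C32AD8 = 2244160216.

2244160216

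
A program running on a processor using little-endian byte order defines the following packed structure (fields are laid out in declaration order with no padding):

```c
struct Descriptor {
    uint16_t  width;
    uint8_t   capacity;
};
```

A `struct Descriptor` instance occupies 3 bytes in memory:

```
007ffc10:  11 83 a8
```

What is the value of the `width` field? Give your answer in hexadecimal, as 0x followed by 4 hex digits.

0x8311

`width` is the first field, at byte offset 0, occupying 2 bytes.
Bytes at offsets 0..1: 11 83.
In little-endian order the low byte comes first in memory.
Reassemble most-significant byte first: 83 11 → 0x8311.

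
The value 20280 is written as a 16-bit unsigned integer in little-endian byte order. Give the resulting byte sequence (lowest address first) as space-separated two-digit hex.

20280 in hexadecimal, padded to 16 bits, is 0x4F38.
Split into bytes (most-significant first): 4F 38.
Little-endian stores the least-significant byte at the lowest address.
So at ascending addresses the bytes are 38 4F.

38 4F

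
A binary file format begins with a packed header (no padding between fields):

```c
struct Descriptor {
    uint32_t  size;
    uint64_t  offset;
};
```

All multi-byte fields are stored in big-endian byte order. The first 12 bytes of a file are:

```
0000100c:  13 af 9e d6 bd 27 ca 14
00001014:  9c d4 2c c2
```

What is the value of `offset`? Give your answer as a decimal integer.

`offset` follows `size` (4 bytes), so it starts at byte offset 4 and occupies 8 bytes.
Bytes at offsets 4..11: BD 27 CA 14 9C D4 2C C2.
In big-endian order the high byte comes first in memory.
The bytes are already most-significant first: 0xBD27CA149CD42CC2.
0xBD27CA149CD42CC2 = 13630084987139402946.

13630084987139402946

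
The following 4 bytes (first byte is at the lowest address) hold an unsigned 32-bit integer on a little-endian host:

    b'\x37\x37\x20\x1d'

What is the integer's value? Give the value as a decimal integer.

488650551

In little-endian order the low byte comes first in memory.
Reassemble most-significant byte first: 1D 20 37 37 → 0x1D203737.
0x1D203737 = 488650551.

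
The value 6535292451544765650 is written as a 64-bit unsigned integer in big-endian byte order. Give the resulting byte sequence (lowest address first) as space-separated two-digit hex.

6535292451544765650 in hexadecimal, padded to 64 bits, is 0x5AB205DBF59E14D2.
Split into bytes (most-significant first): 5A B2 05 DB F5 9E 14 D2.
Big-endian: lowest address holds the most-significant byte.
So the memory order matches the most-significant-first order: 5A B2 05 DB F5 9E 14 D2.

5A B2 05 DB F5 9E 14 D2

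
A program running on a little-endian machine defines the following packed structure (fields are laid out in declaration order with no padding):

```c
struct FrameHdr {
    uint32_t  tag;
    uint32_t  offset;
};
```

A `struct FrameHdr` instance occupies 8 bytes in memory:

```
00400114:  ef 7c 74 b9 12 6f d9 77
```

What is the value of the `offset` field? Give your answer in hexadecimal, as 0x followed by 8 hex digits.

0x77D96F12

`offset` follows `tag` (4 bytes), so it starts at byte offset 4 and occupies 4 bytes.
Bytes at offsets 4..7: 12 6F D9 77.
Little-endian stores the least-significant byte at the lowest address.
Reassemble most-significant byte first: 77 D9 6F 12 → 0x77D96F12.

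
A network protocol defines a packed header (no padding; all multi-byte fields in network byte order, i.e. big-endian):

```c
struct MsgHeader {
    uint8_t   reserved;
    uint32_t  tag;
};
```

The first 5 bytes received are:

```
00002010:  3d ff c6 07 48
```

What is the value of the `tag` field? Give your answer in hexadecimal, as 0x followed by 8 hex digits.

`tag` follows `reserved` (1 byte), so it starts at byte offset 1 and occupies 4 bytes.
Bytes at offsets 1..4: FF C6 07 48.
Big-endian: lowest address holds the most-significant byte.
The bytes are already most-significant first: 0xFFC60748.

0xFFC60748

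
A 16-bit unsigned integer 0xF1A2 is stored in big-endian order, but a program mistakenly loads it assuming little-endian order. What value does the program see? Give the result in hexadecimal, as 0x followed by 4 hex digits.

0xA2F1

Stored big-endian, the bytes at ascending addresses are F1 A2.
Read back as little-endian, the first byte is least significant, giving 0xA2F1.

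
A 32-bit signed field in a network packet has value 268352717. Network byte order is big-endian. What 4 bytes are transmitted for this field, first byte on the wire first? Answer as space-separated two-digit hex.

268352717 in hexadecimal, padded to 32 bits, is 0x0FFEBCCD.
Split into bytes (most-significant first): 0F FE BC CD.
Big-endian stores the most-significant byte at the lowest address.
So the memory order matches the most-significant-first order: 0F FE BC CD.

0F FE BC CD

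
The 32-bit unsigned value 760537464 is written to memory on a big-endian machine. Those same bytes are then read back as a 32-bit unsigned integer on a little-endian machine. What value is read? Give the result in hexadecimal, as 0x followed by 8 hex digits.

0x78E1542D

760537464 in 32-bit hexadecimal is 0x2D54E178.
Stored big-endian, the bytes at ascending addresses are 2D 54 E1 78.
Read back as little-endian, the first byte is least significant, giving 0x78E1542D.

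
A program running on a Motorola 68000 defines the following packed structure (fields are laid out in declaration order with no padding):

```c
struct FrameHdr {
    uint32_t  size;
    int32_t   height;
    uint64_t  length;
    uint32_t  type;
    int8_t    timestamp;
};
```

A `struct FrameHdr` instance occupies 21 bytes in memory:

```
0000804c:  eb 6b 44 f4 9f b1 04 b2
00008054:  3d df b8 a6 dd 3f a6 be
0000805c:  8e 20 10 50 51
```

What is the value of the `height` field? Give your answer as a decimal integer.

-1615788878

`height` follows `size` (4 bytes), so it starts at byte offset 4 and occupies 4 bytes.
Bytes at offsets 4..7: 9F B1 04 B2.
In big-endian order the high byte comes first in memory.
The bytes are already most-significant first: 0x9FB104B2.
Top bit is set, so as a signed 32-bit value this is 0x9FB104B2 − 2^32 = -1615788878.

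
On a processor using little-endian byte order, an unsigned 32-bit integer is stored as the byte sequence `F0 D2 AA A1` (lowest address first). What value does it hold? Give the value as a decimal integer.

2712326896

Little-endian stores the least-significant byte at the lowest address.
Reassemble most-significant byte first: A1 AA D2 F0 → 0xA1AAD2F0.
0xA1AAD2F0 = 2712326896.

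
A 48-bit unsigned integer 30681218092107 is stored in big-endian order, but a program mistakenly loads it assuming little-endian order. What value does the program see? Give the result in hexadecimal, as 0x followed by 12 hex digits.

0x4B0C1B87E71B

30681218092107 in 48-bit hexadecimal is 0x1BE7871B0C4B.
Stored big-endian, the bytes at ascending addresses are 1B E7 87 1B 0C 4B.
Read back as little-endian, the first byte is least significant, giving 0x4B0C1B87E71B.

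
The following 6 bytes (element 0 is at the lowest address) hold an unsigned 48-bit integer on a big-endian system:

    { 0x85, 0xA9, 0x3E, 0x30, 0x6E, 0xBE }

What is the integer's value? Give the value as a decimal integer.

Big-endian stores the most-significant byte at the lowest address.
The bytes are already most-significant first: 0x85A93E306EBE.
0x85A93E306EBE = 146961939328702.

146961939328702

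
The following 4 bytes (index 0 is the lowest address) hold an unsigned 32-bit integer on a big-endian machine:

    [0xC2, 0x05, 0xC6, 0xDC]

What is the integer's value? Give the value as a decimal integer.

3255158492

Big-endian stores the most-significant byte at the lowest address.
The bytes are already most-significant first: 0xC205C6DC.
0xC205C6DC = 3255158492.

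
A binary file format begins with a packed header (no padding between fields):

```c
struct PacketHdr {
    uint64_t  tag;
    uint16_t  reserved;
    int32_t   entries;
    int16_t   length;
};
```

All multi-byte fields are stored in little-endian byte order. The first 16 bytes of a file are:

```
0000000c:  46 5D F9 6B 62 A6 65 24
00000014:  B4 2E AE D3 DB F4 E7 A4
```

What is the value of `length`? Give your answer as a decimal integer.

-23321

`length` follows `tag` (8 B), `reserved` (2 B), `entries` (4 B), so it starts at offset 8 + 2 + 4 = 14 and occupies 2 bytes.
Bytes at offsets 14..15: E7 A4.
Little-endian: lowest address holds the least-significant byte.
Reassemble most-significant byte first: A4 E7 → 0xA4E7.
Top bit is set, so as a signed 16-bit value this is 0xA4E7 − 2^16 = -23321.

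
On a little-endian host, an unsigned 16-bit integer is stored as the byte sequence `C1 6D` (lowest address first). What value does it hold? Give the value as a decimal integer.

28097

Little-endian stores the least-significant byte at the lowest address.
Reassemble most-significant byte first: 6D C1 → 0x6DC1.
0x6DC1 = 28097.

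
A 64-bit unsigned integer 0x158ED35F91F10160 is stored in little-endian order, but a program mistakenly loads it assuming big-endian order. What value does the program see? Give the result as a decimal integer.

Stored little-endian, the bytes at ascending addresses are 60 01 F1 91 5F D3 8E 15.
Read back as big-endian, the last byte is least significant, giving 0x6001F1915FD38E15.
0x6001F1915FD38E15 = 6918076109298044437.

6918076109298044437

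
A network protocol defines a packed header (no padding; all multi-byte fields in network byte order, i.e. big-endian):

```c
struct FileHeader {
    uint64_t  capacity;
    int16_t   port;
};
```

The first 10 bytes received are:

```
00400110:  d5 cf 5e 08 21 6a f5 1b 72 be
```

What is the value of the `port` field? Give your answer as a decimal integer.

`port` follows `capacity` (8 bytes), so it starts at byte offset 8 and occupies 2 bytes.
Bytes at offsets 8..9: 72 BE.
In big-endian order the high byte comes first in memory.
The bytes are already most-significant first: 0x72BE.
0x72BE = 29374.

29374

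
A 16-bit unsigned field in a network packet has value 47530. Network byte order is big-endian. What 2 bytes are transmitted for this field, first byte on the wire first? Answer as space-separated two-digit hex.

47530 in hexadecimal, padded to 16 bits, is 0xB9AA.
Split into bytes (most-significant first): B9 AA.
Big-endian: lowest address holds the most-significant byte.
So the memory order matches the most-significant-first order: B9 AA.

B9 AA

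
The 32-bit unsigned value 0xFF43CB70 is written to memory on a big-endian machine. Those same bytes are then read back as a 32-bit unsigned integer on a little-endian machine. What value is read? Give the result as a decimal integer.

1892369407

Stored big-endian, the bytes at ascending addresses are FF 43 CB 70.
Read back as little-endian, the first byte is least significant, giving 0x70CB43FF.
0x70CB43FF = 1892369407.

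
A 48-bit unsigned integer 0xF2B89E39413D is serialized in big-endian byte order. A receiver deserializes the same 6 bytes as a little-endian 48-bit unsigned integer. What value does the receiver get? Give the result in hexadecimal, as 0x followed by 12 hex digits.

0x3D41399EB8F2

Stored big-endian, the bytes at ascending addresses are F2 B8 9E 39 41 3D.
Read back as little-endian, the first byte is least significant, giving 0x3D41399EB8F2.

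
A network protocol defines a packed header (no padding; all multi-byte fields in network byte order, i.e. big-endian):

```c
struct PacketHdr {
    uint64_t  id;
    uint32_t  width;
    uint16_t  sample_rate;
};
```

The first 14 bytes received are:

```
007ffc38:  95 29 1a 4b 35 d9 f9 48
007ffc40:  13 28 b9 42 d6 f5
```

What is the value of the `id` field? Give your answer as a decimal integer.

10748150896024746312

`id` is the first field, at byte offset 0, occupying 8 bytes.
Bytes at offsets 0..7: 95 29 1A 4B 35 D9 F9 48.
Big-endian: lowest address holds the most-significant byte.
The bytes are already most-significant first: 0x95291A4B35D9F948.
0x95291A4B35D9F948 = 10748150896024746312.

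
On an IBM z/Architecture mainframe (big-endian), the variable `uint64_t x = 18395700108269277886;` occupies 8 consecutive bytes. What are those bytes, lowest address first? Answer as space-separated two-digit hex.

18395700108269277886 in hexadecimal, padded to 64 bits, is 0xFF4AA7C8AC0152BE.
Split into bytes (most-significant first): FF 4A A7 C8 AC 01 52 BE.
Big-endian: lowest address holds the most-significant byte.
So the memory order matches the most-significant-first order: FF 4A A7 C8 AC 01 52 BE.

FF 4A A7 C8 AC 01 52 BE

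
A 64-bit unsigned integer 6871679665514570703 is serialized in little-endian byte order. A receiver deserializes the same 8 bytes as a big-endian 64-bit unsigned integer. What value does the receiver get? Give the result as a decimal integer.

14943864409957358943

6871679665514570703 in 64-bit hexadecimal is 0x5F5D1C3F814563CF.
Stored little-endian, the bytes at ascending addresses are CF 63 45 81 3F 1C 5D 5F.
Read back as big-endian, the last byte is least significant, giving 0xCF6345813F1C5D5F.
0xCF6345813F1C5D5F = 14943864409957358943.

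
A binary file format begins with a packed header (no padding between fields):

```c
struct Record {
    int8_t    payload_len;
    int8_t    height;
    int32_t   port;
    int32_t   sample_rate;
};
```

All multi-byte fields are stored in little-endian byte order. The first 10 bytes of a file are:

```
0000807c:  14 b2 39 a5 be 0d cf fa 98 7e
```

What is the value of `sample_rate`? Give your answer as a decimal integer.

2123954895

`sample_rate` follows `payload_len` (1 B), `height` (1 B), `port` (4 B), so it starts at offset 1 + 1 + 4 = 6 and occupies 4 bytes.
Bytes at offsets 6..9: CF FA 98 7E.
Little-endian: lowest address holds the least-significant byte.
Reassemble most-significant byte first: 7E 98 FA CF → 0x7E98FACF.
0x7E98FACF = 2123954895.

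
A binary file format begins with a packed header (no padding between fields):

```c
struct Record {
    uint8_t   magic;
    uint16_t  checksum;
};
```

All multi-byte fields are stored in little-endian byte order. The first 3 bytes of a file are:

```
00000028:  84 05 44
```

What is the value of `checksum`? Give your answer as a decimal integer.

17413

`checksum` follows `magic` (1 byte), so it starts at byte offset 1 and occupies 2 bytes.
Bytes at offsets 1..2: 05 44.
Little-endian: lowest address holds the least-significant byte.
Reassemble most-significant byte first: 44 05 → 0x4405.
0x4405 = 17413.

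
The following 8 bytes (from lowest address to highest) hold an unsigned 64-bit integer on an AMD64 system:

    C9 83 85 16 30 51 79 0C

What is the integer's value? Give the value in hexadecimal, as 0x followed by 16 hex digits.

Little-endian: lowest address holds the least-significant byte.
Reassemble most-significant byte first: 0C 79 51 30 16 85 83 C9 → 0x0C795130168583C9.

0x0C795130168583C9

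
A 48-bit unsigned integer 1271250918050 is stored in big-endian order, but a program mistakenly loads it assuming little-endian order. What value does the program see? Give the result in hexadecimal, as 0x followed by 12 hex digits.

1271250918050 in 48-bit hexadecimal is 0x0127FC759AA2.
Stored big-endian, the bytes at ascending addresses are 01 27 FC 75 9A A2.
Read back as little-endian, the first byte is least significant, giving 0xA29A75FC2701.

0xA29A75FC2701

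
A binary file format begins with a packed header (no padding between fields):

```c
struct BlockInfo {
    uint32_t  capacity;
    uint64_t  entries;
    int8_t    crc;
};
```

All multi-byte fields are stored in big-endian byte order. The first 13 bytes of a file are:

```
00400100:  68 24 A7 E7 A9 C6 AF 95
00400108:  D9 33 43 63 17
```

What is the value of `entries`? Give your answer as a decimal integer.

`entries` follows `capacity` (4 bytes), so it starts at byte offset 4 and occupies 8 bytes.
Bytes at offsets 4..11: A9 C6 AF 95 D9 33 43 63.
In big-endian order the high byte comes first in memory.
The bytes are already most-significant first: 0xA9C6AF95D9334363.
0xA9C6AF95D9334363 = 12233658495927534435.

12233658495927534435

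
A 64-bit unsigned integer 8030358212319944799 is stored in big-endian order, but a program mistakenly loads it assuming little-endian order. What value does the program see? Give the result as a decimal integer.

6890639750295744879

8030358212319944799 in 64-bit hexadecimal is 0x6F71903F5878A05F.
Stored big-endian, the bytes at ascending addresses are 6F 71 90 3F 58 78 A0 5F.
Read back as little-endian, the first byte is least significant, giving 0x5FA078583F90716F.
0x5FA078583F90716F = 6890639750295744879.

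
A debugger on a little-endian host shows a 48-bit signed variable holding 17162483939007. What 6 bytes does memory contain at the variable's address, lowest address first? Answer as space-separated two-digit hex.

BF 36 C2 F3 9B 0F

17162483939007 in hexadecimal, padded to 48 bits, is 0x0F9BF3C236BF.
Split into bytes (most-significant first): 0F 9B F3 C2 36 BF.
Little-endian: lowest address holds the least-significant byte.
So at ascending addresses the bytes are BF 36 C2 F3 9B 0F.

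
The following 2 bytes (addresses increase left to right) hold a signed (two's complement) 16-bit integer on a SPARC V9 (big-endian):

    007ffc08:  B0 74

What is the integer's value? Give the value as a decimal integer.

-20364

Big-endian stores the most-significant byte at the lowest address.
The bytes are already most-significant first: 0xB074.
Top bit is set, so as a signed 16-bit value this is 0xB074 − 2^16 = -20364.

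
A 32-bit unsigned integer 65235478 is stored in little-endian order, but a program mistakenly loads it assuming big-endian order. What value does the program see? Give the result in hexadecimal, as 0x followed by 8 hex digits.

0x166AE303

65235478 in 32-bit hexadecimal is 0x03E36A16.
Stored little-endian, the bytes at ascending addresses are 16 6A E3 03.
Read back as big-endian, the last byte is least significant, giving 0x166AE303.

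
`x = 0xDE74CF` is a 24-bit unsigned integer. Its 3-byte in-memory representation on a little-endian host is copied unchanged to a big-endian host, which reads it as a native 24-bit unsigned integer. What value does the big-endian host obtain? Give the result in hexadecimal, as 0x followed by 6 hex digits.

Stored little-endian, the bytes at ascending addresses are CF 74 DE.
Read back as big-endian, the last byte is least significant, giving 0xCF74DE.

0xCF74DE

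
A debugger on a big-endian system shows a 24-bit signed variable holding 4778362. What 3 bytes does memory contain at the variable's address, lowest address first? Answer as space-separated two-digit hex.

48 E9 7A

4778362 in hexadecimal, padded to 24 bits, is 0x48E97A.
Split into bytes (most-significant first): 48 E9 7A.
Big-endian stores the most-significant byte at the lowest address.
So the memory order matches the most-significant-first order: 48 E9 7A.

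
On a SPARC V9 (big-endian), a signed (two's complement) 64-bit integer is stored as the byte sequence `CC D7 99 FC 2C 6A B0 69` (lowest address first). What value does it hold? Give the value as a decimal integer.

-3686308461623463831

In big-endian order the high byte comes first in memory.
The bytes are already most-significant first: 0xCCD799FC2C6AB069.
Top bit is set, so as a signed 64-bit value this is 0xCCD799FC2C6AB069 − 2^64 = -3686308461623463831.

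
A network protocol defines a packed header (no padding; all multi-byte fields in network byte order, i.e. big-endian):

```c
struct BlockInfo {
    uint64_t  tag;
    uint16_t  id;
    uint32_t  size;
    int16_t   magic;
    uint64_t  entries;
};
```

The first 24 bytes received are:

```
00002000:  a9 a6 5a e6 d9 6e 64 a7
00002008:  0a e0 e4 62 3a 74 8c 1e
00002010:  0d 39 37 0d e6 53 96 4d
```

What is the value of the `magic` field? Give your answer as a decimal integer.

`magic` follows `tag` (8 B), `id` (2 B), `size` (4 B), so it starts at offset 8 + 2 + 4 = 14 and occupies 2 bytes.
Bytes at offsets 14..15: 8C 1E.
Big-endian stores the most-significant byte at the lowest address.
The bytes are already most-significant first: 0x8C1E.
Top bit is set, so as a signed 16-bit value this is 0x8C1E − 2^16 = -29666.

-29666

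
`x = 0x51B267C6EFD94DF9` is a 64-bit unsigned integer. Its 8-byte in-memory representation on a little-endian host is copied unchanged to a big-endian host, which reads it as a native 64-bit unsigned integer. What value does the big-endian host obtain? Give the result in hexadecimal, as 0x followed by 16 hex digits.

0xF94DD9EFC667B251

Stored little-endian, the bytes at ascending addresses are F9 4D D9 EF C6 67 B2 51.
Read back as big-endian, the last byte is least significant, giving 0xF94DD9EFC667B251.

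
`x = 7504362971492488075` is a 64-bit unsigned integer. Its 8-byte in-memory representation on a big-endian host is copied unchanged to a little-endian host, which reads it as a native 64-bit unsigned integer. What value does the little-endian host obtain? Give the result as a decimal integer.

7504362971492488075 in 64-bit hexadecimal is 0x6824DA5CDD67938B.
Stored big-endian, the bytes at ascending addresses are 68 24 DA 5C DD 67 93 8B.
Read back as little-endian, the first byte is least significant, giving 0x8B9367DD5CDA2468.
0x8B9367DD5CDA2468 = 10057496593291682920.

10057496593291682920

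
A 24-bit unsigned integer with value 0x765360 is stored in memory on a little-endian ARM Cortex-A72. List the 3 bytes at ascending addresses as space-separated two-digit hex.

Split into bytes (most-significant first): 76 53 60.
Little-endian stores the least-significant byte at the lowest address.
So at ascending addresses the bytes are 60 53 76.

60 53 76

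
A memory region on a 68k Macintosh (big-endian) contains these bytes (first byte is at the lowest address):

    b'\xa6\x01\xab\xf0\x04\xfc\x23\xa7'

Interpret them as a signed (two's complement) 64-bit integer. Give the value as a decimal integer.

Big-endian stores the most-significant byte at the lowest address.
The bytes are already most-significant first: 0xA601ABF004FC23A7.
Top bit is set, so as a signed 64-bit value this is 0xA601ABF004FC23A7 − 2^64 = -6484712941072669785.

-6484712941072669785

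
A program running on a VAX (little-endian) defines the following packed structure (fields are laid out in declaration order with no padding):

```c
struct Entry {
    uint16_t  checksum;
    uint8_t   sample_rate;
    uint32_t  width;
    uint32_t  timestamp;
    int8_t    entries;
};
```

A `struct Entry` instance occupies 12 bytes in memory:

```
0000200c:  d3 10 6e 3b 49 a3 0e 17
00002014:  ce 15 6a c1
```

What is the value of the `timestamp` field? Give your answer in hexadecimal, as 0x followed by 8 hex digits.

`timestamp` follows `checksum` (2 B), `sample_rate` (1 B), `width` (4 B), so it starts at offset 2 + 1 + 4 = 7 and occupies 4 bytes.
Bytes at offsets 7..10: 17 CE 15 6A.
In little-endian order the low byte comes first in memory.
Reassemble most-significant byte first: 6A 15 CE 17 → 0x6A15CE17.

0x6A15CE17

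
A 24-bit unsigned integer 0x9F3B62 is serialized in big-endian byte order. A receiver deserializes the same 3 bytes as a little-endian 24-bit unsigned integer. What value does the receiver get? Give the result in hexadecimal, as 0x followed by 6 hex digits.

Stored big-endian, the bytes at ascending addresses are 9F 3B 62.
Read back as little-endian, the first byte is least significant, giving 0x623B9F.

0x623B9F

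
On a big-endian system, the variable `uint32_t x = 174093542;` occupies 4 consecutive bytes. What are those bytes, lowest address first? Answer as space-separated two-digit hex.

174093542 in hexadecimal, padded to 32 bits, is 0x0A6074E6.
Split into bytes (most-significant first): 0A 60 74 E6.
In big-endian order the high byte comes first in memory.
So the memory order matches the most-significant-first order: 0A 60 74 E6.

0A 60 74 E6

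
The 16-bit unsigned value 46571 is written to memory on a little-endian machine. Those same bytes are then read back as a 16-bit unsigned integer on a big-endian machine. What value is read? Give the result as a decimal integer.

46571 in 16-bit hexadecimal is 0xB5EB.
Stored little-endian, the bytes at ascending addresses are EB B5.
Read back as big-endian, the last byte is least significant, giving 0xEBB5.
0xEBB5 = 60341.

60341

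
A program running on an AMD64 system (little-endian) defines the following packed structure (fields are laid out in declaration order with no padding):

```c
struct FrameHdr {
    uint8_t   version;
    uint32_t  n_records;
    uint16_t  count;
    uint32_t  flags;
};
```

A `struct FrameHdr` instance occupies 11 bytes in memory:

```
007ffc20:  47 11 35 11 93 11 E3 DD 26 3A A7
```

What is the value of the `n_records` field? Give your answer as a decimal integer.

2467378449

`n_records` follows `version` (1 byte), so it starts at byte offset 1 and occupies 4 bytes.
Bytes at offsets 1..4: 11 35 11 93.
Little-endian stores the least-significant byte at the lowest address.
Reassemble most-significant byte first: 93 11 35 11 → 0x93113511.
0x93113511 = 2467378449.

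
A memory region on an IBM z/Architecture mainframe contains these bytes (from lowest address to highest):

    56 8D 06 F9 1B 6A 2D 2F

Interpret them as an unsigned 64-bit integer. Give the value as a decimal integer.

In big-endian order the high byte comes first in memory.
The bytes are already most-significant first: 0x568D06F91B6A2D2F.
0x568D06F91B6A2D2F = 6236648725954571567.

6236648725954571567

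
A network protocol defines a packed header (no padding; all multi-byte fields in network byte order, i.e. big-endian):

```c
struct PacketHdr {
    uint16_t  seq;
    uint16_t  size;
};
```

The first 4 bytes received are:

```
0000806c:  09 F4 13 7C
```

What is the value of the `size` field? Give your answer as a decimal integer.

4988

`size` follows `seq` (2 bytes), so it starts at byte offset 2 and occupies 2 bytes.
Bytes at offsets 2..3: 13 7C.
In big-endian order the high byte comes first in memory.
The bytes are already most-significant first: 0x137C.
0x137C = 4988.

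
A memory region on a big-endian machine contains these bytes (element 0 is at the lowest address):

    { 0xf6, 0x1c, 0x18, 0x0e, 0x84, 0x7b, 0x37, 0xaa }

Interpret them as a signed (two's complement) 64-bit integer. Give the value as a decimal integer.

In big-endian order the high byte comes first in memory.
The bytes are already most-significant first: 0xF61C180E847B37AA.
Top bit is set, so as a signed 64-bit value this is 0xF61C180E847B37AA − 2^64 = -712668190400104534.

-712668190400104534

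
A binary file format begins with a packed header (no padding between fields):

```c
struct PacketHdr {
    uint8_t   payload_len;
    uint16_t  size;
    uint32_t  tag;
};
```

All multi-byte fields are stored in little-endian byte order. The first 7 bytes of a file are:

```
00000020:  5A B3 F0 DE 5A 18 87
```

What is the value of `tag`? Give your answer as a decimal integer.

2266520286

`tag` follows `payload_len` (1 B), `size` (2 B), so it starts at offset 1 + 2 = 3 and occupies 4 bytes.
Bytes at offsets 3..6: DE 5A 18 87.
Little-endian stores the least-significant byte at the lowest address.
Reassemble most-significant byte first: 87 18 5A DE → 0x87185ADE.
0x87185ADE = 2266520286.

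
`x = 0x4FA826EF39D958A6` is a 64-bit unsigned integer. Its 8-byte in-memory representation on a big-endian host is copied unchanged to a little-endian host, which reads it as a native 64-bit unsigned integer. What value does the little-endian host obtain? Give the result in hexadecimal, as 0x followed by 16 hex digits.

Stored big-endian, the bytes at ascending addresses are 4F A8 26 EF 39 D9 58 A6.
Read back as little-endian, the first byte is least significant, giving 0xA658D939EF26A84F.

0xA658D939EF26A84F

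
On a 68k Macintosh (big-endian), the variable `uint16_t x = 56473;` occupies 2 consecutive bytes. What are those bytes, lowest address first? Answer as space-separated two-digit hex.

DC 99

56473 in hexadecimal, padded to 16 bits, is 0xDC99.
Split into bytes (most-significant first): DC 99.
In big-endian order the high byte comes first in memory.
So the memory order matches the most-significant-first order: DC 99.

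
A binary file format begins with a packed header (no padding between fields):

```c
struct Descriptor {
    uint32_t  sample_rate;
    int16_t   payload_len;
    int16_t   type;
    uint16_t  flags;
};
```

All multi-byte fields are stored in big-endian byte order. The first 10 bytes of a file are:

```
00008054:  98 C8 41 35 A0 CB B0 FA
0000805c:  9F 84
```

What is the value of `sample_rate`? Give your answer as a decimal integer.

2563260725

`sample_rate` is the first field, at byte offset 0, occupying 4 bytes.
Bytes at offsets 0..3: 98 C8 41 35.
In big-endian order the high byte comes first in memory.
The bytes are already most-significant first: 0x98C84135.
0x98C84135 = 2563260725.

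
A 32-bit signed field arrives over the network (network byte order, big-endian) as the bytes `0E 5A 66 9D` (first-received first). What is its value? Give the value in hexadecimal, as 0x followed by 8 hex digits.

0x0E5A669D

Big-endian: lowest address holds the most-significant byte.
The bytes are already most-significant first: 0x0E5A669D.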